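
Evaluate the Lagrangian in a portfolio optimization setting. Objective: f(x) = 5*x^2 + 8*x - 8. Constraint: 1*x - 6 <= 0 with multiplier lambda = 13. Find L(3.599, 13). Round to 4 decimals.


Step 1: Evaluate f(x).
f(3.599) = 5*3.599^2 + 8*3.599 - 8 = 85.556
Step 2: Evaluate g(x).
g(3.599) = 1*3.599 - 6 = -2.401
Step 3: Compute Lagrangian.
L = 85.556 + 13*-2.401 = 54.343


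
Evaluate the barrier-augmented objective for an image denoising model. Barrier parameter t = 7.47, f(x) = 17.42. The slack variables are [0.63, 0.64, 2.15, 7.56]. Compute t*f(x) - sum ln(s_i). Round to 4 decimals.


Step 1: Compute log-barrier.
ln values: [-0.462, -0.4463, 0.7655, 2.0229]
phi = -(-0.462 - 0.4463 + 0.7655 + 2.0229) = -1.88
Step 2: Compute augmented objective.
t*f(x) = 7.47*17.42 = 130.1274
Total = 130.1274 - 1.88 = 128.2474


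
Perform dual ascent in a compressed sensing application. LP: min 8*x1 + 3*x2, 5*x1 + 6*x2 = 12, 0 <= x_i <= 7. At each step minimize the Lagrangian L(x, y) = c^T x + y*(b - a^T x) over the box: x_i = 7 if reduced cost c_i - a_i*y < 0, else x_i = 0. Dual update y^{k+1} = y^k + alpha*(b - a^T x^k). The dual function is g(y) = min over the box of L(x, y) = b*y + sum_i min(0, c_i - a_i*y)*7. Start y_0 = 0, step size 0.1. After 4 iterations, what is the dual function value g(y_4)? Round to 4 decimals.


Dual ascent for LP: min 8*x1 + 3*x2, 5*x1 + 6*x2 = 12, 0 <= x_i <= 7
Step 1: y^k = 0.0, reduced costs: (8.0, 3.0)
  x^k = (0.0, 0.0), subgradient = b - a^T x = 12.0
  y^{k+1} = 0.0 + 0.1*12.0 = 1.2
Step 2: y^k = 1.2, reduced costs: (2.0, -4.2)
  x^k = (0.0, 7.0), subgradient = b - a^T x = -30.0
  y^{k+1} = 1.2 + 0.1*-30.0 = -1.8
Step 3: y^k = -1.8, reduced costs: (17.0, 13.8)
  x^k = (0.0, 0.0), subgradient = b - a^T x = 12.0
  y^{k+1} = -1.8 + 0.1*12.0 = -0.6
Step 4: y^k = -0.6, reduced costs: (11.0, 6.6)
  x^k = (0.0, 0.0), subgradient = b - a^T x = 12.0
  y^{k+1} = -0.6 + 0.1*12.0 = 0.6
Dual objective at y_4 = 0.6: reduced costs (5.0, -0.6), box minimizer x = (0.0, 7.0)
g(y_4) = b*y + (c1 - a1*y)*x1 + (c2 - a2*y)*x2 = 12*0.6 + 5.0*0.0 + (-0.6)*7.0 = 7.2 + 0.0 - 4.2 = 3.0


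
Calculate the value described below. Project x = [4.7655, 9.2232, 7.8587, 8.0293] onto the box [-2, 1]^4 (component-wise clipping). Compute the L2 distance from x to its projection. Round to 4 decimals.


Project each component onto [-2, 1].
clip(4.7655) = 1.0, clip(9.2232) = 1.0, clip(7.8587) = 1.0, clip(8.0293) = 1.0
Projection = [1.0, 1.0, 1.0, 1.0]
Squared diffs: [14.179, 67.621, 47.0418, 49.4111]
Distance = sqrt(178.2529) = 13.3511


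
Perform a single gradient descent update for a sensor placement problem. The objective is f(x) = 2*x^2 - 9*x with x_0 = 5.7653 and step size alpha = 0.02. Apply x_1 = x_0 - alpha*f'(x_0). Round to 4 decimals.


We compute the gradient at x_0 and apply the update.
f'(x) = 4*x - 9
f'(5.7653) = 4*5.7653 - 9 = 14.0612
x_1 = 5.7653 - 0.02*14.0612 = 5.4841


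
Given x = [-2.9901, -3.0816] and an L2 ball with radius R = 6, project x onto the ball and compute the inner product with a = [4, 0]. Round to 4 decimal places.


Step 1: Compute ||x|| (intermediates to 6 decimals).
||x|| = sqrt((-2.9901)^2 + (-3.0816)^2) = 4.293828
Step 2: Project.
Since ||x|| <= R, proj = x (no scaling needed).
proj(x) = [-2.9901, -3.0816]
Step 3: Dot product.
a^T * proj(x) = 4*(-2.9901) + 0*(-3.0816) = -11.9604


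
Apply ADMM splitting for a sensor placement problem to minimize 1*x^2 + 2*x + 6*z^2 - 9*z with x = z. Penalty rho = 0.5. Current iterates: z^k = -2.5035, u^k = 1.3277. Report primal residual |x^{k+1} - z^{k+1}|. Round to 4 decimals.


ADMM iteration with rho = 0.5, z^k = -2.5035, u^k = 1.3277
Step 1: x-update.
Minimize 1*x^2 + 2*x + (0.5/2)*(x + 2.5035 + 1.3277)^2
FOC: (2*1 + 0.5)*x = -2 + 0.5*(-2.5035 - 1.3277)
x^{k+1} = -1.5662
Step 2: z-update.
Minimize 6*z^2 - 9*z + (0.5/2)*(-1.5662 - z + 1.3277)^2
FOC: (2*6 + 0.5)*z = 9 + 0.5*(-1.5662 + 1.3277)
z^{k+1} = 0.7105
Step 3: u-update.
u^{k+1} = 1.3277 - 1.5662 - 0.7105 = -0.949
Step 4: Primal residual = |-1.5662 - 0.7105| = 2.2767


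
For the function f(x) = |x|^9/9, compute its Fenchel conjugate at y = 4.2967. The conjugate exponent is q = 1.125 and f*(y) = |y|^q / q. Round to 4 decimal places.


The conjugate exponent q satisfies 1/p + 1/q = 1.
p = 9, so q = 9/(9 - 1) = 1.125
|y|^q = 4.2967^1.125 = 5.1556
f*(4.2967) = 5.1556 / 1.125 = 4.5827


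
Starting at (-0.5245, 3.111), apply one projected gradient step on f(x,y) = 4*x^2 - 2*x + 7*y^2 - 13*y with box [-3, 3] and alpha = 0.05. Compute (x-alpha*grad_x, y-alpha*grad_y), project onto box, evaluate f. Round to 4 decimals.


Step 1: Compute gradient at (-0.5245, 3.111).
grad_x = 2*4*-0.5245 - 2 = -6.196
grad_y = 2*7*3.111 - 13 = 30.554
Step 2: Gradient step.
x_raw = -0.5245 - 0.05*-6.196 = -0.2147
y_raw = 3.111 - 0.05*30.554 = 1.5833
Step 3: Project onto [-3, 3].
x_proj = clip(-0.2147) = -0.2147
y_proj = clip(1.5833) = 1.5833
Step 4: Evaluate f.
f(-0.2147, 1.5833) = -2.4212


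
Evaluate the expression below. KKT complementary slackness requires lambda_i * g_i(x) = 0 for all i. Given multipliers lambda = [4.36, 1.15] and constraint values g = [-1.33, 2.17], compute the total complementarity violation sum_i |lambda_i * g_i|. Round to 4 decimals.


KKT complementary slackness check:
lambda_1 * g_1 = 4.36 * -1.33 = -5.7988
lambda_2 * g_2 = 1.15 * 2.17 = 2.4955
Total violation = 5.7988 + 2.4955 = 8.2943


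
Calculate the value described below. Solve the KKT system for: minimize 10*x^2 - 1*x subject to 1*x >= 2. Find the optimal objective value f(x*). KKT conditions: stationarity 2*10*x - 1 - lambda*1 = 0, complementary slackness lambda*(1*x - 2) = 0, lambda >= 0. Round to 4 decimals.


Step 1: Try lambda = 0 (constraint inactive).
x_unc = 1/(2*10) = 0.05
Check: 1*0.05 = 0.05 < 2 -- violated!
Step 2: Constraint must be active: 1*x = 2
x* = 2/1 = 2.0
lambda = (2*10*2.0 - 1)/1 = 39.0
Step 3: Compute optimal value.
f(x*) = 10*2.0^2 - 1*2.0 = 38.0


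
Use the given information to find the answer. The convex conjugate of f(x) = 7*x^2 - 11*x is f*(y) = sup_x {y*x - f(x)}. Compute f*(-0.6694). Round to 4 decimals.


f*(y) = sup_x {y*x - a*x^2 - b*x} = sup_x {(y-b)*x - a*x^2}
FOC: (y - b) - 2a*x = 0 => x* = (y - b)/(2a)
x* = (-0.6694 + 11)/(2*7) = 0.7379
f*(-0.6694) = (y-b)^2/(4a) = (-0.6694 + 11)^2/(4*7)
= 106.7213/28 = 3.8115


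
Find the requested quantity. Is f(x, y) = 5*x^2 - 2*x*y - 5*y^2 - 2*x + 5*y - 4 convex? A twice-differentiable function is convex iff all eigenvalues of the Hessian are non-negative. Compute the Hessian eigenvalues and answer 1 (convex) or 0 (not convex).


The Hessian of f(x,y) = 5*x^2 - 2*x*y - 5*y^2 - 2*x + 5*y - 4 is:
H = [[10, -2], [-2, -10]]
Trace = 10 - 10 = 0
Determinant = 10*-10 - (-2)^2 = -104
Discriminant = (0)^2 - 4*-104 = 416.0
Eigenvalues: lambda_1 = -10.198, lambda_2 = 10.198
The function is not convex.

0


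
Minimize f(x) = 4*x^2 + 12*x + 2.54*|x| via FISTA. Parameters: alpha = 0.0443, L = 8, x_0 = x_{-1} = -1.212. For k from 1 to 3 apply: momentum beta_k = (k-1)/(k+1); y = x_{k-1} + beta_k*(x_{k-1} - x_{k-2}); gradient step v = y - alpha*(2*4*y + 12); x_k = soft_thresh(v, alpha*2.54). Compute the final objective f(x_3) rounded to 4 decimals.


FISTA on f(x) = 4*x^2 + 12*x + 2.54*|x|
L = 8, alpha = 0.0443
Iteration 1: beta = 0.0, y = -1.212 + 0.0*(-1.212 + 1.212) = -1.212
  grad(y) = 2.304, v = y - alpha*grad = -1.3141
  prox(v) = soft_thresh(-1.3141, 0.1125) = -1.2015
Iteration 2: beta = 0.3333, y = -1.2015 + 0.3333*(-1.2015 + 1.212) = -1.1981
  grad(y) = 2.4155, v = y - alpha*grad = -1.3051
  prox(v) = soft_thresh(-1.3051, 0.1125) = -1.1925
Iteration 3: beta = 0.5, y = -1.1925 + 0.5*(-1.1925 + 1.2015) = -1.188
  grad(y) = 2.4956, v = y - alpha*grad = -1.2986
  prox(v) = soft_thresh(-1.2986, 0.1125) = -1.1861
f(x_3) = 4*(-1.1861)^2 + 12*(-1.1861) + 2.54*|-1.1861| = -5.5932


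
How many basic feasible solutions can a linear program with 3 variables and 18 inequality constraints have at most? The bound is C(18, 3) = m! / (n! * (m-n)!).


Each vertex corresponds to some choice of n active constraints out of m, so the number of vertices is at most C(m, n) = m! / (n!(m-n)!).
m = 18, n = 3
Numerator: 18 * 17 * 16
Denominator: 3! = 6
C(18, 3) = 816


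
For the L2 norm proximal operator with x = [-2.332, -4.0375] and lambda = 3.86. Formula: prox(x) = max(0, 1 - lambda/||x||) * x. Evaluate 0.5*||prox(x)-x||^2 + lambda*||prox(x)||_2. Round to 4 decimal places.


Step 1: Compute ||x||.
||x|| = 4.6626
Step 2: Compute scaling factor.
scale = max(0, 1 - 3.86/4.6626) = 0.1721
Step 3: prox(x) = [-0.4014, -0.695]
||prox(x)|| = 0.8026
Step 4: Proximal objective.
0.5*||prox-x||^2 = 7.4498
lambda*||prox|| = 3.098
Total = 10.5477


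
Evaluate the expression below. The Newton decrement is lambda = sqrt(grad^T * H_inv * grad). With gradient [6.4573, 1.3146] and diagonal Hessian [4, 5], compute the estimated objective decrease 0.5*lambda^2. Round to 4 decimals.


Step 1: H is diagonal, so H^(-1) * g = [1.6143, 0.2629].
Step 2: g^T H^(-1) g = sum_i g_i^2 / H_ii
  = (6.4573)^2/4 + (1.3146)^2/5
  = 10.4242 + 0.3456 = 10.7698
Step 3: Objective decrease = 0.5 * g^T H^(-1) g = 5.3849


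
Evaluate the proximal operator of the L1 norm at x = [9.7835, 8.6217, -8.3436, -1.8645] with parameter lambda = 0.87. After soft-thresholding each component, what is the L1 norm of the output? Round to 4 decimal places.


Soft-thresholding with lambda = 0.87:
prox(9.7835) = sign(9.7835)*max(|9.7835| - 0.87, 0) = 8.9135
prox(8.6217) = sign(8.6217)*max(|8.6217| - 0.87, 0) = 7.7517
prox(-8.3436) = sign(-8.3436)*max(|-8.3436| - 0.87, 0) = -7.4736
prox(-1.8645) = sign(-1.8645)*max(|-1.8645| - 0.87, 0) = -0.9945
prox(x) = [8.9135, 7.7517, -7.4736, -0.9945]
||prox(x)||_1 = 8.9135 + 7.7517 + 7.4736 + 0.9945 = 25.1333


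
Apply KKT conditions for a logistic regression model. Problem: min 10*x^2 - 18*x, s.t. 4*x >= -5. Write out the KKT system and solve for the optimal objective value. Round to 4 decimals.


Step 1: Try lambda = 0 (constraint inactive).
Stationarity: 2*10*x - 18 = 0
x* = 18/(2*10) = 0.9
Check constraint: 4*0.9 = 3.6 >= -5 -- satisfied.
Step 2: Compute optimal value.
f(x*) = 10*0.9^2 - 18*0.9 = -8.1


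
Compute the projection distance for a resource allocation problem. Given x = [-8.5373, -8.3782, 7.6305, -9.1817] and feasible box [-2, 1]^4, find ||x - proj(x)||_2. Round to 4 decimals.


Project each component onto [-2, 1].
clip(-8.5373) = -2.0, clip(-8.3782) = -2.0, clip(7.6305) = 1.0, clip(-9.1817) = -2.0
Projection = [-2.0, -2.0, 1.0, -2.0]
Squared diffs: [42.7363, 40.6814, 43.9635, 51.5768]
Distance = sqrt(178.958) = 13.3775


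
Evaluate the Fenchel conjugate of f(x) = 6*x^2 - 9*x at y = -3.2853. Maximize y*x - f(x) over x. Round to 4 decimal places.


f*(y) = sup_x {y*x - a*x^2 - b*x} = sup_x {(y-b)*x - a*x^2}
FOC: (y - b) - 2a*x = 0 => x* = (y - b)/(2a)
x* = (-3.2853 + 9)/(2*6) = 0.4762
f*(-3.2853) = (y-b)^2/(4a) = (-3.2853 + 9)^2/(4*6)
= 32.6578/24 = 1.3607


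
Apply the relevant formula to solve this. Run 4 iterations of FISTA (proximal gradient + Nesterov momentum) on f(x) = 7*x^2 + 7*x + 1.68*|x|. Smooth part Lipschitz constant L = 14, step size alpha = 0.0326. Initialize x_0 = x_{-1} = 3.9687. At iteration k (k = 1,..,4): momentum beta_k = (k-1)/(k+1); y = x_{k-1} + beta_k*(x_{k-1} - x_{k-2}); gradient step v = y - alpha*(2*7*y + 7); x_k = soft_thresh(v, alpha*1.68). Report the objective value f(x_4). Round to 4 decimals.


FISTA on f(x) = 7*x^2 + 7*x + 1.68*|x|
L = 14, alpha = 0.0326
Iteration 1: beta = 0.0, y = 3.9687 + 0.0*(3.9687 - 3.9687) = 3.9687
  grad(y) = 62.5618, v = y - alpha*grad = 1.9292
  prox(v) = soft_thresh(1.9292, 0.0548) = 1.8744
Iteration 2: beta = 0.3333, y = 1.8744 + 0.3333*(1.8744 - 3.9687) = 1.1763
  grad(y) = 23.4685, v = y - alpha*grad = 0.4112
  prox(v) = soft_thresh(0.4112, 0.0548) = 0.3565
Iteration 3: beta = 0.5, y = 0.3565 + 0.5*(0.3565 - 1.8744) = -0.4025
  grad(y) = 1.3652, v = y - alpha*grad = -0.447
  prox(v) = soft_thresh(-0.447, 0.0548) = -0.3922
Iteration 4: beta = 0.6, y = -0.3922 + 0.6*(-0.3922 - 0.3565) = -0.8414
  grad(y) = -4.7803, v = y - alpha*grad = -0.6856
  prox(v) = soft_thresh(-0.6856, 0.0548) = -0.6308
f(x_4) = 7*(-0.6308)^2 + 7*(-0.6308) + 1.68*|-0.6308| = -0.5703


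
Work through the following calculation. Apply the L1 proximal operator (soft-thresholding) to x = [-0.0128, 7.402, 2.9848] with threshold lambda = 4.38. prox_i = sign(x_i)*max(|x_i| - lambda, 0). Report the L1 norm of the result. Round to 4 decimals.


Soft-thresholding with lambda = 4.38:
prox(-0.0128) = sign(-0.0128)*max(|-0.0128| - 4.38, 0) = 0.0
prox(7.402) = sign(7.402)*max(|7.402| - 4.38, 0) = 3.022
prox(2.9848) = sign(2.9848)*max(|2.9848| - 4.38, 0) = 0.0
prox(x) = [0.0, 3.022, 0.0]
||prox(x)||_1 = 0.0 + 3.022 + 0.0 = 3.022


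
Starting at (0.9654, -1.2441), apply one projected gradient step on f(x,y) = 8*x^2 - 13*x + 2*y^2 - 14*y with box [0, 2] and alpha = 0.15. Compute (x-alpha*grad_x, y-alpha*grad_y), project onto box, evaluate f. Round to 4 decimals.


Step 1: Compute gradient at (0.9654, -1.2441).
grad_x = 2*8*0.9654 - 13 = 2.4464
grad_y = 2*2*-1.2441 - 14 = -18.9764
Step 2: Gradient step.
x_raw = 0.9654 - 0.15*2.4464 = 0.5984
y_raw = -1.2441 - 0.15*-18.9764 = 1.6024
Step 3: Project onto [0, 2].
x_proj = clip(0.5984) = 0.5984
y_proj = clip(1.6024) = 1.6024
Step 4: Evaluate f.
f(0.5984, 1.6024) = -22.2126


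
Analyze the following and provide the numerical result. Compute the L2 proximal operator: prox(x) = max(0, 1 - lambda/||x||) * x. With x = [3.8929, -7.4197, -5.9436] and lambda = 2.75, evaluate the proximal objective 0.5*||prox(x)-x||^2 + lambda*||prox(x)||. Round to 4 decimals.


Step 1: Compute ||x||.
||x|| = 10.2729
Step 2: Compute scaling factor.
scale = max(0, 1 - 2.75/10.2729) = 0.7323
Step 3: prox(x) = [2.8508, -5.4335, -4.3525]
||prox(x)|| = 7.5229
Step 4: Proximal objective.
0.5*||prox-x||^2 = 3.7813
lambda*||prox|| = 20.688
Total = 24.4693


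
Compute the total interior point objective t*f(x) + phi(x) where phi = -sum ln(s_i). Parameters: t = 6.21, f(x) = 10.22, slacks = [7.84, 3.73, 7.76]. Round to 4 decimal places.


Step 1: Compute log-barrier.
ln values: [2.0592, 1.3164, 2.049]
phi = -(2.0592 + 1.3164 + 2.049) = -5.4246
Step 2: Compute augmented objective.
t*f(x) = 6.21*10.22 = 63.4662
Total = 63.4662 - 5.4246 = 58.0416


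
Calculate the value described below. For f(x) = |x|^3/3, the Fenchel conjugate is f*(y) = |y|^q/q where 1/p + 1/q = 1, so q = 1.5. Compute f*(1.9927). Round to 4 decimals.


The conjugate exponent q satisfies 1/p + 1/q = 1.
p = 3, so q = 3/(3 - 1) = 1.5
|y|^q = 1.9927^1.5 = 2.813
f*(1.9927) = 2.813 / 1.5 = 1.8753


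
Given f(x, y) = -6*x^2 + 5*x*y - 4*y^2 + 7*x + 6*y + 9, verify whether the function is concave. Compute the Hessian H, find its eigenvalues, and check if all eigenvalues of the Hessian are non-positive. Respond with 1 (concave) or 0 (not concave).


The Hessian of f(x,y) = -6*x^2 + 5*x*y - 4*y^2 + 7*x + 6*y + 9 is:
H = [[-12, 5], [5, -8]]
Trace = -12 - 8 = -20
Determinant = -12*-8 - (5)^2 = 71
Discriminant = (-20)^2 - 4*71 = 116.0
Eigenvalues: lambda_1 = -15.3852, lambda_2 = -4.6148
The function is concave.

1


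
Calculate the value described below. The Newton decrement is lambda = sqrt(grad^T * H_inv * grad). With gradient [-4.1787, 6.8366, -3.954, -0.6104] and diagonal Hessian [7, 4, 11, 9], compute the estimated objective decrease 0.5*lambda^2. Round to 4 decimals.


Step 1: H is diagonal, so H^(-1) * g = [-0.597, 1.7092, -0.3595, -0.0678].
Step 2: g^T H^(-1) g = sum_i g_i^2 / H_ii
  = (-4.1787)^2/7 + (6.8366)^2/4 + (-3.954)^2/11 + (-0.6104)^2/9
  = 2.4945 + 11.6848 + 1.4213 + 0.0414 = 15.642
Step 3: Objective decrease = 0.5 * g^T H^(-1) g = 7.821


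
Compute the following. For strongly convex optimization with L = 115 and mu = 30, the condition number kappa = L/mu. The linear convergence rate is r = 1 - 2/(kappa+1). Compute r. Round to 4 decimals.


Step 1: Compute the condition number.
kappa = L/mu = 115/30 = 3.8333
Step 2: Compute the convergence rate.
r = 1 - 2/(kappa + 1) = 1 - 2*mu/(L + mu) = (L - mu)/(L + mu) = 85/145 = 0.5862


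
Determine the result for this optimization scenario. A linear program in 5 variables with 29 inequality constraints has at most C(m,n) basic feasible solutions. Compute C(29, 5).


Each vertex corresponds to some choice of n active constraints out of m, so the number of vertices is at most C(m, n) = m! / (n!(m-n)!).
m = 29, n = 5
Numerator: 29 * 28 * 27 * 26 * 25
Denominator: 5! = 120
C(29, 5) = 118755


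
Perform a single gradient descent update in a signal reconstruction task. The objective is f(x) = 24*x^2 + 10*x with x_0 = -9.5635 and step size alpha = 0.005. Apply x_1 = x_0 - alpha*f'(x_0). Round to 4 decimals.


We compute the gradient at x_0 and apply the update.
f'(x) = 48*x + 10
f'(-9.5635) = 48*-9.5635 + 10 = -449.048
x_1 = -9.5635 - 0.005*-449.048 = -7.3183


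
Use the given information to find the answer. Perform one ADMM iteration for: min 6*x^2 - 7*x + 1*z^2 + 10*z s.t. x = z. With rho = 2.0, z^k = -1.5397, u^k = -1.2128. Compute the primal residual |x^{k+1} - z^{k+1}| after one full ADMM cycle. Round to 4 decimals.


ADMM iteration with rho = 2.0, z^k = -1.5397, u^k = -1.2128
Step 1: x-update.
Minimize 6*x^2 - 7*x + (2.0/2)*(x + 1.5397 - 1.2128)^2
FOC: (2*6 + 2.0)*x = 7 + 2.0*(-1.5397 + 1.2128)
x^{k+1} = 0.4533
Step 2: z-update.
Minimize 1*z^2 + 10*z + (2.0/2)*(0.4533 - z - 1.2128)^2
FOC: (2*1 + 2.0)*z = -10 + 2.0*(0.4533 - 1.2128)
z^{k+1} = -2.8798
Step 3: u-update.
u^{k+1} = -1.2128 + 0.4533 + 2.8798 = 2.1203
Step 4: Primal residual = |0.4533 + 2.8798| = 3.3331


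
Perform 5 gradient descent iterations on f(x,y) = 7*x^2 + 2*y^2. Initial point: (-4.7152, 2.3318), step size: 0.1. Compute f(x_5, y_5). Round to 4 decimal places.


Gradient descent on f(x,y) = 7*x^2 + 2*y^2.
Starting point: (-4.7152, 2.3318), alpha = 0.1
Step 1: grad_x = 2*7*-4.7152 = -66.0128, grad_y = 2*2*2.3318 = 9.3272
  x_1 = -4.7152 - 0.1*-66.0128 = 1.8861
  y_1 = 2.3318 - 0.1*9.3272 = 1.3991
Step 2: grad_x = 2*7*1.8861 = 26.4051, grad_y = 2*2*1.3991 = 5.5963
  x_2 = 1.8861 - 0.1*26.4051 = -0.7544
  y_2 = 1.3991 - 0.1*5.5963 = 0.8394
Step 3: grad_x = 2*7*-0.7544 = -10.562, grad_y = 2*2*0.8394 = 3.3578
  x_3 = -0.7544 - 0.1*-10.562 = 0.3018
  y_3 = 0.8394 - 0.1*3.3578 = 0.5037
Step 4: grad_x = 2*7*0.3018 = 4.2248, grad_y = 2*2*0.5037 = 2.0147
  x_4 = 0.3018 - 0.1*4.2248 = -0.1207
  y_4 = 0.5037 - 0.1*2.0147 = 0.3022
Step 5: grad_x = 2*7*-0.1207 = -1.6899, grad_y = 2*2*0.3022 = 1.2088
  x_5 = -0.1207 - 0.1*-1.6899 = 0.0483
  y_5 = 0.3022 - 0.1*1.2088 = 0.1813
f(0.0483, 0.1813) = 7*0.0483^2 + 2*0.1813^2 = 0.0821


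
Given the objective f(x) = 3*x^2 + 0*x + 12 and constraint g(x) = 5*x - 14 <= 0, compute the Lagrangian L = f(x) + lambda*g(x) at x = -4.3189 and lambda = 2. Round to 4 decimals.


Step 1: Evaluate f(x).
f(-4.3189) = 3*(-4.3189)^2 + 0*(-4.3189) + 12 = 67.9587
Step 2: Evaluate g(x).
g(-4.3189) = 5*-4.3189 - 14 = -35.5945
Step 3: Compute Lagrangian.
L = 67.9587 + 2*-35.5945 = -3.2303


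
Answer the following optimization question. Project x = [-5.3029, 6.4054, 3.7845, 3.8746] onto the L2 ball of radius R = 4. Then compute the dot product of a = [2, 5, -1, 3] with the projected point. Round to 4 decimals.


Step 1: Compute ||x|| (intermediates to 6 decimals).
||x|| = sqrt((-5.3029)^2 + 6.4054^2 + 3.7845^2 + 3.8746^2) = 9.923954
Step 2: Project.
Since ||x|| > R, scale = R/||x|| = 4/9.923954 = 0.403065, proj(x) = scale * x
proj(x) = [-2.137413, 2.581793, 1.525399, 1.561716]
Step 3: Dot product.
a^T * proj(x) = 2*(-2.137413) + 5*2.581793 - 1*1.525399 + 3*1.561716 = 11.7939


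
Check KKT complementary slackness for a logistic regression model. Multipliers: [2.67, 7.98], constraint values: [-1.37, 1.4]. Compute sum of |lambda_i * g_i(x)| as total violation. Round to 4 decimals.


KKT complementary slackness check:
lambda_1 * g_1 = 2.67 * -1.37 = -3.6579
lambda_2 * g_2 = 7.98 * 1.4 = 11.172
Total violation = 3.6579 + 11.172 = 14.8299


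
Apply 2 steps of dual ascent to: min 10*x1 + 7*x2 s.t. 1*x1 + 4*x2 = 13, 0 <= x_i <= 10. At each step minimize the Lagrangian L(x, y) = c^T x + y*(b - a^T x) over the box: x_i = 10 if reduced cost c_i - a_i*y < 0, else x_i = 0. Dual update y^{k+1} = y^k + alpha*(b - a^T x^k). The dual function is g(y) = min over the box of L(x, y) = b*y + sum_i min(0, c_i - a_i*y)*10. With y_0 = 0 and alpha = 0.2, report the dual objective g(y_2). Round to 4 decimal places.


Dual ascent for LP: min 10*x1 + 7*x2, 1*x1 + 4*x2 = 13, 0 <= x_i <= 10
Step 1: y^k = 0.0, reduced costs: (10.0, 7.0)
  x^k = (0.0, 0.0), subgradient = b - a^T x = 13.0
  y^{k+1} = 0.0 + 0.2*13.0 = 2.6
Step 2: y^k = 2.6, reduced costs: (7.4, -3.4)
  x^k = (0.0, 10.0), subgradient = b - a^T x = -27.0
  y^{k+1} = 2.6 + 0.2*-27.0 = -2.8
Dual objective at y_2 = -2.8: reduced costs (12.8, 18.2), box minimizer x = (0.0, 0.0)
g(y_2) = b*y + (c1 - a1*y)*x1 + (c2 - a2*y)*x2 = 13*(-2.8) + 12.8*0.0 + 18.2*0.0 = -36.4 + 0.0 + 0.0 = -36.4


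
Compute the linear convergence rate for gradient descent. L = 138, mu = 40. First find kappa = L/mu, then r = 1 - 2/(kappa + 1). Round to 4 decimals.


Step 1: Compute the condition number.
kappa = L/mu = 138/40 = 3.45
Step 2: Compute the convergence rate.
r = 1 - 2/(kappa + 1) = 1 - 2*mu/(L + mu) = (L - mu)/(L + mu) = 98/178 = 0.5506


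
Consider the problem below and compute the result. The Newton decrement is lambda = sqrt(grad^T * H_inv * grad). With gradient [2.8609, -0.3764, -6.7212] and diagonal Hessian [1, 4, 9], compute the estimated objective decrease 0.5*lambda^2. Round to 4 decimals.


Step 1: H is diagonal, so H^(-1) * g = [2.8609, -0.0941, -0.7468].
Step 2: g^T H^(-1) g = sum_i g_i^2 / H_ii
  = (2.8609)^2/1 + (-0.3764)^2/4 + (-6.7212)^2/9
  = 8.1847 + 0.0354 + 5.0194 = 13.2396
Step 3: Objective decrease = 0.5 * g^T H^(-1) g = 6.6198


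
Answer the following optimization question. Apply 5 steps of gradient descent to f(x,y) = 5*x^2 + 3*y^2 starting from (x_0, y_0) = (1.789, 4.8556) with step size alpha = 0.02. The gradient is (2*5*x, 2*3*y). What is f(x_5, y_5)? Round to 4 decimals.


Gradient descent on f(x,y) = 5*x^2 + 3*y^2.
Starting point: (1.789, 4.8556), alpha = 0.02
Step 1: grad_x = 2*5*1.789 = 17.89, grad_y = 2*3*4.8556 = 29.1336
  x_1 = 1.789 - 0.02*17.89 = 1.4312
  y_1 = 4.8556 - 0.02*29.1336 = 4.2729
Step 2: grad_x = 2*5*1.4312 = 14.312, grad_y = 2*3*4.2729 = 25.6376
  x_2 = 1.4312 - 0.02*14.312 = 1.145
  y_2 = 4.2729 - 0.02*25.6376 = 3.7602
Step 3: grad_x = 2*5*1.145 = 11.4496, grad_y = 2*3*3.7602 = 22.5611
  x_3 = 1.145 - 0.02*11.4496 = 0.916
  y_3 = 3.7602 - 0.02*22.5611 = 3.309
Step 4: grad_x = 2*5*0.916 = 9.1597, grad_y = 2*3*3.309 = 19.8537
  x_4 = 0.916 - 0.02*9.1597 = 0.7328
  y_4 = 3.309 - 0.02*19.8537 = 2.9119
Step 5: grad_x = 2*5*0.7328 = 7.3277, grad_y = 2*3*2.9119 = 17.4713
  x_5 = 0.7328 - 0.02*7.3277 = 0.5862
  y_5 = 2.9119 - 0.02*17.4713 = 2.5625
f(0.5862, 2.5625) = 5*0.5862^2 + 3*2.5625^2 = 21.4168


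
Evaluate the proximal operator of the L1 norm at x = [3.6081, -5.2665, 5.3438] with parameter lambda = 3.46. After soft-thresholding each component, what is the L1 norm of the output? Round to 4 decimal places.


Soft-thresholding with lambda = 3.46:
prox(3.6081) = sign(3.6081)*max(|3.6081| - 3.46, 0) = 0.1481
prox(-5.2665) = sign(-5.2665)*max(|-5.2665| - 3.46, 0) = -1.8065
prox(5.3438) = sign(5.3438)*max(|5.3438| - 3.46, 0) = 1.8838
prox(x) = [0.1481, -1.8065, 1.8838]
||prox(x)||_1 = 0.1481 + 1.8065 + 1.8838 = 3.8384


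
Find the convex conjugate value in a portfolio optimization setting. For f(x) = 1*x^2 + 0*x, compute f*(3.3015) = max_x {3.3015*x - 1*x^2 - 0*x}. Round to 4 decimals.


f*(y) = sup_x {y*x - a*x^2 - b*x} = sup_x {(y-b)*x - a*x^2}
FOC: (y - b) - 2a*x = 0 => x* = (y - b)/(2a)
x* = (3.3015 - 0)/(2*1) = 1.6508
f*(3.3015) = (y-b)^2/(4a) = (3.3015 - 0)^2/(4*1)
= 10.8999/4 = 2.725


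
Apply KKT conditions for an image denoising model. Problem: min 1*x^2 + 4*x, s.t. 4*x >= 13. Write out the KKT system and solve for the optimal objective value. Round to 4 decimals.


Step 1: Try lambda = 0 (constraint inactive).
x_unc = -4/(2*1) = -2.0
Check: 4*-2.0 = -8.0 < 13 -- violated!
Step 2: Constraint must be active: 4*x = 13
x* = 13/4 = 3.25
lambda = (2*1*3.25 + 4)/4 = 2.625
Step 3: Compute optimal value.
f(x*) = 1*3.25^2 + 4*3.25 = 23.5625


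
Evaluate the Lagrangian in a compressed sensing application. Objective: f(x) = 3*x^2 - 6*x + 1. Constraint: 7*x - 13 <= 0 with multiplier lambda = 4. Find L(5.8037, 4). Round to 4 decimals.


Step 1: Evaluate f(x).
f(5.8037) = 3*5.8037^2 - 6*5.8037 + 1 = 67.2266
Step 2: Evaluate g(x).
g(5.8037) = 7*5.8037 - 13 = 27.6259
Step 3: Compute Lagrangian.
L = 67.2266 + 4*27.6259 = 177.7302


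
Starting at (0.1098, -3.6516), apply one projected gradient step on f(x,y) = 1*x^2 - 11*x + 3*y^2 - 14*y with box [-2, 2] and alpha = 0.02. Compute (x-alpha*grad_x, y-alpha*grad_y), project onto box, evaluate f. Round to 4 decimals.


Step 1: Compute gradient at (0.1098, -3.6516).
grad_x = 2*1*0.1098 - 11 = -10.7804
grad_y = 2*3*-3.6516 - 14 = -35.9096
Step 2: Gradient step.
x_raw = 0.1098 - 0.02*-10.7804 = 0.3254
y_raw = -3.6516 - 0.02*-35.9096 = -2.9334
Step 3: Project onto [-2, 2].
x_proj = clip(0.3254) = 0.3254
y_proj = clip(-2.9334) = -2.0
Step 4: Evaluate f.
f(0.3254, -2.0) = 36.5264


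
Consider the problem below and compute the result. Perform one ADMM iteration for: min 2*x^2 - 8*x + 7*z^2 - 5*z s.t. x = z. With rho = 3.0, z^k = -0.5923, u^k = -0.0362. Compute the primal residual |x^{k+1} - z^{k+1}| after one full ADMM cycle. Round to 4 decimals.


ADMM iteration with rho = 3.0, z^k = -0.5923, u^k = -0.0362
Step 1: x-update.
Minimize 2*x^2 - 8*x + (3.0/2)*(x + 0.5923 - 0.0362)^2
FOC: (2*2 + 3.0)*x = 8 + 3.0*(-0.5923 + 0.0362)
x^{k+1} = 0.9045
Step 2: z-update.
Minimize 7*z^2 - 5*z + (3.0/2)*(0.9045 - z - 0.0362)^2
FOC: (2*7 + 3.0)*z = 5 + 3.0*(0.9045 - 0.0362)
z^{k+1} = 0.4474
Step 3: u-update.
u^{k+1} = -0.0362 + 0.9045 - 0.4474 = 0.421
Step 4: Primal residual = |0.9045 - 0.4474| = 0.4572


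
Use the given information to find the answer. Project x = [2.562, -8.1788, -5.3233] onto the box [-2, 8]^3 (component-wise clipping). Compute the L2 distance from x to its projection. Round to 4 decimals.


Project each component onto [-2, 8].
clip(2.562) = 2.562, clip(-8.1788) = -2.0, clip(-5.3233) = -2.0
Projection = [2.562, -2.0, -2.0]
Squared diffs: [0.0, 38.1776, 11.0443]
Distance = sqrt(49.2219) = 7.0158


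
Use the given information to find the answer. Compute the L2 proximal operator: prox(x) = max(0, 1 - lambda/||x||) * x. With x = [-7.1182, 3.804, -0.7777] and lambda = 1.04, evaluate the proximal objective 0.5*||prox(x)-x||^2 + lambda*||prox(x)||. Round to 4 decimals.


Step 1: Compute ||x||.
||x|| = 8.1083
Step 2: Compute scaling factor.
scale = max(0, 1 - 1.04/8.1083) = 0.8717
Step 3: prox(x) = [-6.2052, 3.3161, -0.6779]
||prox(x)|| = 7.0683
Step 4: Proximal objective.
0.5*||prox-x||^2 = 0.5408
lambda*||prox|| = 7.351
Total = 7.8918


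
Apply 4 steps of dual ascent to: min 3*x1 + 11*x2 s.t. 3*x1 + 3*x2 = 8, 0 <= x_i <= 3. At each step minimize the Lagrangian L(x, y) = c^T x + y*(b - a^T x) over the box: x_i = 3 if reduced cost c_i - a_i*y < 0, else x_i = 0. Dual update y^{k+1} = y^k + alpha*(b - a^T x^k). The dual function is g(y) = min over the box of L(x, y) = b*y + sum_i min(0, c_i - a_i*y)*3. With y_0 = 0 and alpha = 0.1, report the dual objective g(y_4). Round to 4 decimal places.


Dual ascent for LP: min 3*x1 + 11*x2, 3*x1 + 3*x2 = 8, 0 <= x_i <= 3
Step 1: y^k = 0.0, reduced costs: (3.0, 11.0)
  x^k = (0.0, 0.0), subgradient = b - a^T x = 8.0
  y^{k+1} = 0.0 + 0.1*8.0 = 0.8
Step 2: y^k = 0.8, reduced costs: (0.6, 8.6)
  x^k = (0.0, 0.0), subgradient = b - a^T x = 8.0
  y^{k+1} = 0.8 + 0.1*8.0 = 1.6
Step 3: y^k = 1.6, reduced costs: (-1.8, 6.2)
  x^k = (3.0, 0.0), subgradient = b - a^T x = -1.0
  y^{k+1} = 1.6 + 0.1*-1.0 = 1.5
Step 4: y^k = 1.5, reduced costs: (-1.5, 6.5)
  x^k = (3.0, 0.0), subgradient = b - a^T x = -1.0
  y^{k+1} = 1.5 + 0.1*-1.0 = 1.4
Dual objective at y_4 = 1.4: reduced costs (-1.2, 6.8), box minimizer x = (3.0, 0.0)
g(y_4) = b*y + (c1 - a1*y)*x1 + (c2 - a2*y)*x2 = 8*1.4 + (-1.2)*3.0 + 6.8*0.0 = 11.2 - 3.6 + 0.0 = 7.6


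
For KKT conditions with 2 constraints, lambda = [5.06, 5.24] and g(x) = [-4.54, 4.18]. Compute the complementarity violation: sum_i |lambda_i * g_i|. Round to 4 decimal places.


KKT complementary slackness check:
lambda_1 * g_1 = 5.06 * -4.54 = -22.9724
lambda_2 * g_2 = 5.24 * 4.18 = 21.9032
Total violation = 22.9724 + 21.9032 = 44.8756


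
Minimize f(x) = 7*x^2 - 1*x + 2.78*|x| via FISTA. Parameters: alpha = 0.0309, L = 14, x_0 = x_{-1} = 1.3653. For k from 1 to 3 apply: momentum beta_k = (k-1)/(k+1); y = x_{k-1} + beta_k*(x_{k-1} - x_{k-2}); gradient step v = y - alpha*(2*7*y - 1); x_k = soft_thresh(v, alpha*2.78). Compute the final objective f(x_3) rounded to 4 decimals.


FISTA on f(x) = 7*x^2 - 1*x + 2.78*|x|
L = 14, alpha = 0.0309
Iteration 1: beta = 0.0, y = 1.3653 + 0.0*(1.3653 - 1.3653) = 1.3653
  grad(y) = 18.1142, v = y - alpha*grad = 0.8056
  prox(v) = soft_thresh(0.8056, 0.0859) = 0.7197
Iteration 2: beta = 0.3333, y = 0.7197 + 0.3333*(0.7197 - 1.3653) = 0.5045
  grad(y) = 6.0624, v = y - alpha*grad = 0.3171
  prox(v) = soft_thresh(0.3171, 0.0859) = 0.2312
Iteration 3: beta = 0.5, y = 0.2312 + 0.5*(0.2312 - 0.7197) = -0.013
  grad(y) = -1.1819, v = y - alpha*grad = 0.0235
  prox(v) = soft_thresh(0.0235, 0.0859) = 0.0
f(x_3) = 7*0.0^2 - 1*0.0 + 2.78*|0.0| = 0.0


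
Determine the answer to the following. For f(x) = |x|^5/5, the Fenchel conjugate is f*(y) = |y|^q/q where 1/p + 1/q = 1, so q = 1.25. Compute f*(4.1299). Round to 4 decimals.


The conjugate exponent q satisfies 1/p + 1/q = 1.
p = 5, so q = 5/(5 - 1) = 1.25
|y|^q = 4.1299^1.25 = 5.8874
f*(4.1299) = 5.8874 / 1.25 = 4.7099


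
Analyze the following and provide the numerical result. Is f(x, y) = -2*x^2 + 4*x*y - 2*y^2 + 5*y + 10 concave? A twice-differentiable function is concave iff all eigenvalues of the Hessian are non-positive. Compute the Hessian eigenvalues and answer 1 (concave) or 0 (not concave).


The Hessian of f(x,y) = -2*x^2 + 4*x*y - 2*y^2 + 5*y + 10 is:
H = [[-4, 4], [4, -4]]
Trace = -4 - 4 = -8
Determinant = -4*-4 - (4)^2 = 0
Discriminant = (-8)^2 - 4*0 = 64.0
Eigenvalues: lambda_1 = -8.0, lambda_2 = 0.0
The function is concave.

1


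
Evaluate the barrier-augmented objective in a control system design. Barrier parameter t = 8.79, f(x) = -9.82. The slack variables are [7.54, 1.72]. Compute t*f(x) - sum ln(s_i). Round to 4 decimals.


Step 1: Compute log-barrier.
ln values: [2.0202, 0.5423]
phi = -(2.0202 + 0.5423) = -2.5625
Step 2: Compute augmented objective.
t*f(x) = 8.79*-9.82 = -86.3178
Total = -86.3178 - 2.5625 = -88.8803


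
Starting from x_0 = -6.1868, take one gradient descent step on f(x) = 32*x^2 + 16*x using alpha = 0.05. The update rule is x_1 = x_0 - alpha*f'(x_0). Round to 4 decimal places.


We compute the gradient at x_0 and apply the update.
f'(x) = 64*x + 16
f'(-6.1868) = 64*-6.1868 + 16 = -379.9552
x_1 = -6.1868 - 0.05*-379.9552 = 12.811


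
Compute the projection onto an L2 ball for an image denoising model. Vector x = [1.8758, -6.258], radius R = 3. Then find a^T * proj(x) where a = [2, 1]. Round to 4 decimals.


Step 1: Compute ||x|| (intermediates to 6 decimals).
||x|| = sqrt(1.8758^2 + (-6.258)^2) = 6.533084
Step 2: Project.
Since ||x|| > R, scale = R/||x|| = 3/6.533084 = 0.459201, proj(x) = scale * x
proj(x) = [0.861369, -2.87368]
Step 3: Dot product.
a^T * proj(x) = 2*0.861369 + 1*(-2.87368) = -1.1509


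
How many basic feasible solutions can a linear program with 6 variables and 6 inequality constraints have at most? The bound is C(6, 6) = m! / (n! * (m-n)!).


Each vertex corresponds to some choice of n active constraints out of m, so the number of vertices is at most C(m, n) = m! / (n!(m-n)!).
m = 6, n = 6
Numerator: 6 * 5 * 4 * 3 * 2 * 1
Denominator: 6! = 720
C(6, 6) = 1


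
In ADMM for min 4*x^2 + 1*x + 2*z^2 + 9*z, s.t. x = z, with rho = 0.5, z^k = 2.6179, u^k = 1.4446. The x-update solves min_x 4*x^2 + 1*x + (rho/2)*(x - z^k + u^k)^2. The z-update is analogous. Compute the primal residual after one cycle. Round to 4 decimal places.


ADMM iteration with rho = 0.5, z^k = 2.6179, u^k = 1.4446
Step 1: x-update.
Minimize 4*x^2 + 1*x + (0.5/2)*(x - 2.6179 + 1.4446)^2
FOC: (2*4 + 0.5)*x = -1 + 0.5*(2.6179 - 1.4446)
x^{k+1} = -0.0486
Step 2: z-update.
Minimize 2*z^2 + 9*z + (0.5/2)*(-0.0486 - z + 1.4446)^2
FOC: (2*2 + 0.5)*z = -9 + 0.5*(-0.0486 + 1.4446)
z^{k+1} = -1.8449
Step 3: u-update.
u^{k+1} = 1.4446 - 0.0486 + 1.8449 = 3.2409
Step 4: Primal residual = |-0.0486 + 1.8449| = 1.7963


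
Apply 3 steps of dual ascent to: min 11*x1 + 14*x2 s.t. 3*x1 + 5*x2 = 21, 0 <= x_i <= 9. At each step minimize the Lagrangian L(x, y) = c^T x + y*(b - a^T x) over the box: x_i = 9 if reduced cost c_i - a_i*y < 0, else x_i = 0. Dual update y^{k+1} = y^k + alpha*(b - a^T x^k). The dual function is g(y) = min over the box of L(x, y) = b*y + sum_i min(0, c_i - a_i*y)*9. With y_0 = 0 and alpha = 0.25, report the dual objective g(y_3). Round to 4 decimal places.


Dual ascent for LP: min 11*x1 + 14*x2, 3*x1 + 5*x2 = 21, 0 <= x_i <= 9
Step 1: y^k = 0.0, reduced costs: (11.0, 14.0)
  x^k = (0.0, 0.0), subgradient = b - a^T x = 21.0
  y^{k+1} = 0.0 + 0.25*21.0 = 5.25
Step 2: y^k = 5.25, reduced costs: (-4.75, -12.25)
  x^k = (9.0, 9.0), subgradient = b - a^T x = -51.0
  y^{k+1} = 5.25 + 0.25*-51.0 = -7.5
Step 3: y^k = -7.5, reduced costs: (33.5, 51.5)
  x^k = (0.0, 0.0), subgradient = b - a^T x = 21.0
  y^{k+1} = -7.5 + 0.25*21.0 = -2.25
Dual objective at y_3 = -2.25: reduced costs (17.75, 25.25), box minimizer x = (0.0, 0.0)
g(y_3) = b*y + (c1 - a1*y)*x1 + (c2 - a2*y)*x2 = 21*(-2.25) + 17.75*0.0 + 25.25*0.0 = -47.25 + 0.0 + 0.0 = -47.25


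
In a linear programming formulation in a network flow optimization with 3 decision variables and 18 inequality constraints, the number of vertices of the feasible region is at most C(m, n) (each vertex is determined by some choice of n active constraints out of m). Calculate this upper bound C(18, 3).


Each vertex corresponds to some choice of n active constraints out of m, so the number of vertices is at most C(m, n) = m! / (n!(m-n)!).
m = 18, n = 3
Numerator: 18 * 17 * 16
Denominator: 3! = 6
C(18, 3) = 816


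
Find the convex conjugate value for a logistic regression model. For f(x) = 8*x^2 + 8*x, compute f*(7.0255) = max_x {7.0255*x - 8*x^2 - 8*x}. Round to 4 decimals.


f*(y) = sup_x {y*x - a*x^2 - b*x} = sup_x {(y-b)*x - a*x^2}
FOC: (y - b) - 2a*x = 0 => x* = (y - b)/(2a)
x* = (7.0255 - 8)/(2*8) = -0.0609
f*(7.0255) = (y-b)^2/(4a) = (7.0255 - 8)^2/(4*8)
= 0.9497/32 = 0.0297


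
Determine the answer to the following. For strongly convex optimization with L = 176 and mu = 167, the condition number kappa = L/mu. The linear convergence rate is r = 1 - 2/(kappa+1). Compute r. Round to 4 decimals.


Step 1: Compute the condition number.
kappa = L/mu = 176/167 = 1.0539
Step 2: Compute the convergence rate.
r = 1 - 2/(kappa + 1) = 1 - 2*mu/(L + mu) = (L - mu)/(L + mu) = 9/343 = 0.0262


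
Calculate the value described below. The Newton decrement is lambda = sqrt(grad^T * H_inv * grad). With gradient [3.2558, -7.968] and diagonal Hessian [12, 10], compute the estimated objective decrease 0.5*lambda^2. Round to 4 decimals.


Step 1: H is diagonal, so H^(-1) * g = [0.2713, -0.7968].
Step 2: g^T H^(-1) g = sum_i g_i^2 / H_ii
  = (3.2558)^2/12 + (-7.968)^2/10
  = 0.8834 + 6.3489 = 7.2323
Step 3: Objective decrease = 0.5 * g^T H^(-1) g = 3.6161


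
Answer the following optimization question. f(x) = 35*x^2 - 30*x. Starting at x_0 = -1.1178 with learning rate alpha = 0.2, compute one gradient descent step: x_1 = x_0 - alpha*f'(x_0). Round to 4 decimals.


We compute the gradient at x_0 and apply the update.
f'(x) = 70*x - 30
f'(-1.1178) = 70*-1.1178 - 30 = -108.246
x_1 = -1.1178 - 0.2*-108.246 = 20.5314


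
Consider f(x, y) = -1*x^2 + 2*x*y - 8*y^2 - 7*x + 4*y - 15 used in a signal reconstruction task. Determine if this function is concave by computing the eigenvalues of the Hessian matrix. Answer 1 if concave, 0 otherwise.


The Hessian of f(x,y) = -1*x^2 + 2*x*y - 8*y^2 - 7*x + 4*y - 15 is:
H = [[-2, 2], [2, -16]]
Trace = -2 - 16 = -18
Determinant = -2*-16 - (2)^2 = 28
Discriminant = (-18)^2 - 4*28 = 212.0
Eigenvalues: lambda_1 = -16.2801, lambda_2 = -1.7199
The function is concave.

1


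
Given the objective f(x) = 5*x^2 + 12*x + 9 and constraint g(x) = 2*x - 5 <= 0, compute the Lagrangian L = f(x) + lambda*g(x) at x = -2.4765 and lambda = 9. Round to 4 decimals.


Step 1: Evaluate f(x).
f(-2.4765) = 5*(-2.4765)^2 + 12*(-2.4765) + 9 = 9.9473
Step 2: Evaluate g(x).
g(-2.4765) = 2*-2.4765 - 5 = -9.953
Step 3: Compute Lagrangian.
L = 9.9473 + 9*-9.953 = -79.6297


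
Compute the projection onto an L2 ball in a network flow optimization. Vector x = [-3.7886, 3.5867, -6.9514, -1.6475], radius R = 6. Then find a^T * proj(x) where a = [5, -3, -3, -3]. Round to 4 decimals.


Step 1: Compute ||x|| (intermediates to 6 decimals).
||x|| = sqrt((-3.7886)^2 + 3.5867^2 + (-6.9514)^2 + (-1.6475)^2) = 8.846136
Step 2: Project.
Since ||x|| > R, scale = R/||x|| = 6/8.846136 = 0.678262, proj(x) = scale * x
proj(x) = [-2.569663, 2.432722, -4.71487, -1.117437]
Step 3: Dot product.
a^T * proj(x) = 5*(-2.569663) - 3*2.432722 - 3*(-4.71487) - 3*(-1.117437) = -2.6496


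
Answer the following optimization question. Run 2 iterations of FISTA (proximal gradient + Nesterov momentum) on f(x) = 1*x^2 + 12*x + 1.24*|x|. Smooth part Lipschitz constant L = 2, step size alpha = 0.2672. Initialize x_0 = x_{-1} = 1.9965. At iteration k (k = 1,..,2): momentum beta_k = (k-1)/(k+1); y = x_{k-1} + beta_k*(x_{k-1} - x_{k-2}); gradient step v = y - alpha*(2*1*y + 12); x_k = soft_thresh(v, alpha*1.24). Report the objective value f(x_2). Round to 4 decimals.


FISTA on f(x) = 1*x^2 + 12*x + 1.24*|x|
L = 2, alpha = 0.2672
Iteration 1: beta = 0.0, y = 1.9965 + 0.0*(1.9965 - 1.9965) = 1.9965
  grad(y) = 15.993, v = y - alpha*grad = -2.2768
  prox(v) = soft_thresh(-2.2768, 0.3313) = -1.9455
Iteration 2: beta = 0.3333, y = -1.9455 + 0.3333*(-1.9455 - 1.9965) = -3.2595
  grad(y) = 5.481, v = y - alpha*grad = -4.724
  prox(v) = soft_thresh(-4.724, 0.3313) = -4.3927
f(x_2) = 1*(-4.3927)^2 + 12*(-4.3927) + 1.24*|-4.3927| = -27.9696


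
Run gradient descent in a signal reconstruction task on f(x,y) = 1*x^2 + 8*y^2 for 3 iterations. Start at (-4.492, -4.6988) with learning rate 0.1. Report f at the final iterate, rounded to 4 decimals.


Gradient descent on f(x,y) = 1*x^2 + 8*y^2.
Starting point: (-4.492, -4.6988), alpha = 0.1
Step 1: grad_x = 2*1*-4.492 = -8.984, grad_y = 2*8*-4.6988 = -75.1808
  x_1 = -4.492 - 0.1*-8.984 = -3.5936
  y_1 = -4.6988 - 0.1*-75.1808 = 2.8193
Step 2: grad_x = 2*1*-3.5936 = -7.1872, grad_y = 2*8*2.8193 = 45.1085
  x_2 = -3.5936 - 0.1*-7.1872 = -2.8749
  y_2 = 2.8193 - 0.1*45.1085 = -1.6916
Step 3: grad_x = 2*1*-2.8749 = -5.7498, grad_y = 2*8*-1.6916 = -27.0651
  x_3 = -2.8749 - 0.1*-5.7498 = -2.2999
  y_3 = -1.6916 - 0.1*-27.0651 = 1.0149
f(-2.2999, 1.0149) = 1*(-2.2999)^2 + 8*1.0149^2 = 13.5304


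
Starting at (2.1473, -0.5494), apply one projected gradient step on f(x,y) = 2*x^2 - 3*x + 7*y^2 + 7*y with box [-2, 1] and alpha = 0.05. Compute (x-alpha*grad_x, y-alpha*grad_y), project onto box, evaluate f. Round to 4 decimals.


Step 1: Compute gradient at (2.1473, -0.5494).
grad_x = 2*2*2.1473 - 3 = 5.5892
grad_y = 2*7*-0.5494 + 7 = -0.6916
Step 2: Gradient step.
x_raw = 2.1473 - 0.05*5.5892 = 1.8678
y_raw = -0.5494 - 0.05*-0.6916 = -0.5148
Step 3: Project onto [-2, 1].
x_proj = clip(1.8678) = 1.0
y_proj = clip(-0.5148) = -0.5148
Step 4: Evaluate f.
f(1.0, -0.5148) = -2.7485


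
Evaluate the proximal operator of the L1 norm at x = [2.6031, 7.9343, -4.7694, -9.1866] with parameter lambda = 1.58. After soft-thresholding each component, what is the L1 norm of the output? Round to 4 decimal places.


Soft-thresholding with lambda = 1.58:
prox(2.6031) = sign(2.6031)*max(|2.6031| - 1.58, 0) = 1.0231
prox(7.9343) = sign(7.9343)*max(|7.9343| - 1.58, 0) = 6.3543
prox(-4.7694) = sign(-4.7694)*max(|-4.7694| - 1.58, 0) = -3.1894
prox(-9.1866) = sign(-9.1866)*max(|-9.1866| - 1.58, 0) = -7.6066
prox(x) = [1.0231, 6.3543, -3.1894, -7.6066]
||prox(x)||_1 = 1.0231 + 6.3543 + 3.1894 + 7.6066 = 18.1734
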